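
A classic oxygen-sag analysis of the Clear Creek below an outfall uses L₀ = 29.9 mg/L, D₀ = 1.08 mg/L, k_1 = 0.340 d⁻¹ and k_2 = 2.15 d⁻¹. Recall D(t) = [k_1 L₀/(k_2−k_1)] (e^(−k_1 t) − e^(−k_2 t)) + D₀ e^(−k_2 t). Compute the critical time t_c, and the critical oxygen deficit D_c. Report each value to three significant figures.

t_c = [1/(k_2−k_1)] ln[(k_2/k_1)(1 − D₀(k_2−k_1)/(k_1 L₀))]
= [1/(2.15−0.340)] ln[(2.15/0.340)(1 − 1.08×1.810/(0.340×29.9))]
= (1/1.810) ln[6.324 × 0.8077] = 0.5525 × ln(5.108) = 0.5525 × 1.631 = 0.9010 d.
L(t_c) = L₀ e^(−k_1 t_c) = 29.9 × 0.7361 = 22.01 mg/L, and at the critical point k_2 D_c = k_1 L, so D_c = (0.340/2.15) × 22.01 = 3.481 mg/L.

t_c ≈ 0.901 d; D_c ≈ 3.48 mg/L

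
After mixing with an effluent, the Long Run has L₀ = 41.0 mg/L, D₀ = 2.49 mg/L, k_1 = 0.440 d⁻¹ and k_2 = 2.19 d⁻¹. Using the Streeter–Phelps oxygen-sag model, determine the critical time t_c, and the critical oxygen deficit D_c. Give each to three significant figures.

t_c ≈ 0.759 d; D_c ≈ 5.90 mg/L

With k_2/k_1 = 4.977 and 1 − D₀(k_2−k_1)/(k_1 L₀) = 0.7585,
t_c = ln(4.977 × 0.7585) / (2.19 − 0.440) = ln(3.775) / 1.750 = 1.328/1.750 = 0.7591 d.
D_c = (k_1/k_2) L₀ e^(−k_1 t_c) = (0.440/2.19) × 41.0 × e^(−0.440×0.7591) = 0.2009 × 41.0 × 0.7161 = 5.898 mg/L.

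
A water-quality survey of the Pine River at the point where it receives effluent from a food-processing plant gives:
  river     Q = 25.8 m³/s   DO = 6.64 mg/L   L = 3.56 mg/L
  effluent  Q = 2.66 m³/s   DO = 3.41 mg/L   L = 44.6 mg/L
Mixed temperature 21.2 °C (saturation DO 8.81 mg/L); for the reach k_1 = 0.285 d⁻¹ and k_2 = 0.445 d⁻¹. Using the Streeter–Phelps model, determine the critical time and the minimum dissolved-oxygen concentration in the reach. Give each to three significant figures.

Mixed DO = (25.8×6.64 + 2.66×3.41)/(25.8+2.66) = 180.4/28.46 = 6.338 mg/L.
Mixed L₀ = (25.8×3.56 + 2.66×44.6)/(28.46) = 210.5/28.46 = 7.396 mg/L.
Initial deficit D₀ = C_s − DO₀ = 8.81 − 6.338 = 2.472 mg/L.
t_c = (1/0.1600) ln[(0.445/0.285)(1 − 2.472×0.1600/(0.285×7.396))] = 6.250 × ln(1.268) = 1.486 d.
D_c = (0.285/0.445) × 7.396 × e^(−0.285×1.486) = 0.6404 × 7.396 × 0.6547 = 3.101 mg/L.
Minimum DO = 8.81 − 3.101 = 5.709 mg/L.

t_c ≈ 1.49 d; minimum DO ≈ 5.71 mg/L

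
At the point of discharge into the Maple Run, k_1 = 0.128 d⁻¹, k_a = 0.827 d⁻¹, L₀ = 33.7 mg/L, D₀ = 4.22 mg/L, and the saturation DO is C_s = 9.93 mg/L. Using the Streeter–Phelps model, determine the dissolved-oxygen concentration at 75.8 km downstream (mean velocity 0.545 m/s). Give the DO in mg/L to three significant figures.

Travel time t = x/v = 75.8 km / (0.545 m/s) = 75800 m / 0.545 m/s = 139100 s = 1.610 d.
k_1 L₀/(k_a−k_1) = 0.128×33.7/(0.827−0.128) = 4.314/0.6990 = 6.171 mg/L.
e^(−k_1 t) = e^(−0.128×1.610) = 0.8138; e^(−k_a t) = e^(−0.827×1.610) = 0.2641.
D = 6.171 × (0.8138 − 0.2641) + 4.22 × 0.2641 = 3.392 + 1.115 = 4.507 mg/L.
DO = C_s − D = 9.93 − 4.507 = 5.423 mg/L.

DO ≈ 5.42 mg/L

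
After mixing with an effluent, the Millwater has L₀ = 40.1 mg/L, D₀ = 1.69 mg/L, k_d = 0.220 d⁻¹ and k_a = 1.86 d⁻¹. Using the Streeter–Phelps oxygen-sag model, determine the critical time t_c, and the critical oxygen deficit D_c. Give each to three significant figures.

t_c = [1/(k_a−k_d)] ln[(k_a/k_d)(1 − D₀(k_a−k_d)/(k_d L₀))]
= [1/(1.86−0.220)] ln[(1.86/0.220)(1 − 1.69×1.640/(0.220×40.1))]
= (1/1.640) ln[8.455 × 0.6858] = 0.6098 × ln(5.798) = 0.6098 × 1.758 = 1.072 d.
D_c = (k_d/k_a) L₀ e^(−k_d t_c) = (0.220/1.86) × 40.1 × e^(−0.220×1.072) = 0.1183 × 40.1 × 0.7900 = 3.747 mg/L.

t_c ≈ 1.07 d; D_c ≈ 3.75 mg/L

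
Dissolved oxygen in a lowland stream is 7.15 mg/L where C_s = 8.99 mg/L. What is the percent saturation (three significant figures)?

79.5 % saturation

% saturation = C/C_s × 100 = 7.15/8.99 × 100 = 79.5 %.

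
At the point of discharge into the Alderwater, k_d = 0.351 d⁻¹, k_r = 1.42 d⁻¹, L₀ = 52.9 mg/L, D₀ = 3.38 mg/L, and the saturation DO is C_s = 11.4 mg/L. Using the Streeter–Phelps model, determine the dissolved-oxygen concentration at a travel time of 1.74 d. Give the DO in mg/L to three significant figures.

k_d L₀/(k_r−k_d) = 0.351×52.9/(1.42−0.351) = 18.57/1.069 = 17.37 mg/L.
e^(−k_d t) = e^(−0.351×1.740) = 0.5429; e^(−k_r t) = e^(−1.42×1.740) = 0.08452.
D = 17.37 × (0.5429 − 0.08452) + 3.38 × 0.08452 = 7.963 + 0.2857 = 8.248 mg/L.
DO = C_s − D = 11.4 − 8.248 = 3.152 mg/L.

DO ≈ 3.15 mg/L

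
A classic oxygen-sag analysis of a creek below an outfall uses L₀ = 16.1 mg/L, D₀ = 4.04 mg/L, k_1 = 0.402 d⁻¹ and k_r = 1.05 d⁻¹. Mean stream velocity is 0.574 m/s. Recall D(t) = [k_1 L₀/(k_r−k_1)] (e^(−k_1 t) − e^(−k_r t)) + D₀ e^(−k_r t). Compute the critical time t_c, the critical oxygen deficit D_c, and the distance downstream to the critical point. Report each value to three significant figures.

t_c ≈ 0.682 d; D_c ≈ 4.69 mg/L; x_c ≈ 33.8 km

With k_r/k_1 = 2.612 and 1 − D₀(k_r−k_1)/(k_1 L₀) = 0.5955,
t_c = ln(2.612 × 0.5955) / (1.05 − 0.402) = ln(1.555) / 0.6480 = 0.4418/0.6480 = 0.6817 d.
L(t_c) = L₀ e^(−k_1 t_c) = 16.1 × 0.7603 = 12.24 mg/L, and at the critical point k_r D_c = k_1 L, so D_c = (0.402/1.05) × 12.24 = 4.686 mg/L.
x_c = v t_c = 0.574 m/s × 0.6817 d × 86400 s/d = 33810 m ≈ 33.8 km.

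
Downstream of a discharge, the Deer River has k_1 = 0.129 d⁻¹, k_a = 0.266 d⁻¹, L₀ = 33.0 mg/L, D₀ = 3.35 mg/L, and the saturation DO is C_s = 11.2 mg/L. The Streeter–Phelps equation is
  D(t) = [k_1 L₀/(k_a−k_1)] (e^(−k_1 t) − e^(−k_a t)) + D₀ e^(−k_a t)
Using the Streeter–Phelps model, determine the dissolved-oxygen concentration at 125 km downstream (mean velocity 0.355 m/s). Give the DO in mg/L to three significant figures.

DO ≈ 2.21 mg/L

Travel time t = x/v = 125 km / (0.355 m/s) = 125000 m / 0.355 m/s = 352100 s = 4.075 d.
k_1 L₀/(k_a−k_1) = 0.129×33.0/(0.266−0.129) = 4.257/0.1370 = 31.07 mg/L.
e^(−k_1 t) = e^(−0.129×4.075) = 0.5911; e^(−k_a t) = e^(−0.266×4.075) = 0.3382.
D = 31.07 × (0.5911 − 0.3382) + 3.35 × 0.3382 = 7.859 + 1.133 = 8.992 mg/L.
DO = C_s − D = 11.2 − 8.992 = 2.208 mg/L.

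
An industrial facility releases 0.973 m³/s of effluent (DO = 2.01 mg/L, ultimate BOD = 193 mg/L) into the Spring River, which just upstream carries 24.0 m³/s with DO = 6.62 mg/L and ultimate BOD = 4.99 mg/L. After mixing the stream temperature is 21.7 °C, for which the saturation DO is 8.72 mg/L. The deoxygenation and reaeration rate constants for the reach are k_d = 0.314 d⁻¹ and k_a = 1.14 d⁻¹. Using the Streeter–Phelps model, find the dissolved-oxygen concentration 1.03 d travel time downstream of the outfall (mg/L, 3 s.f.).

DO ≈ 6.07 mg/L

Mixed DO = (24.0×6.62 + 0.973×2.01)/(24.0+0.973) = 160.8/24.97 = 6.440 mg/L.
Mixed L₀ = (24.0×4.99 + 0.973×193)/(24.97) = 307.5/24.97 = 12.32 mg/L.
Initial deficit D₀ = C_s − DO₀ = 8.72 − 6.440 = 2.280 mg/L.
D(1.03) = [0.314×12.32/(1.14−0.314)](e^(−0.314×1.03) − e^(−1.14×1.03)) + 2.280 e^(−1.14×1.03)
= 4.682 × (0.7237 − 0.3091) + 2.280 × 0.3091 = 2.646 mg/L.
DO = 8.72 − 2.646 = 6.074 mg/L.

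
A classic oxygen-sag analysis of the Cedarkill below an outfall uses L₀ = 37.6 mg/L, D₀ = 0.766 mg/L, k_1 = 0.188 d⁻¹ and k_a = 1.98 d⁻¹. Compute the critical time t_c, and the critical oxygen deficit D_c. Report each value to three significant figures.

t_c = [1/(k_a−k_1)] ln[(k_a/k_1)(1 − D₀(k_a−k_1)/(k_1 L₀))]
= [1/(1.98−0.188)] ln[(1.98/0.188)(1 − 0.766×1.792/(0.188×37.6))]
= (1/1.792) ln[10.53 × 0.8058] = 0.5580 × ln(8.487) = 0.5580 × 2.139 = 1.193 d.
L(t_c) = L₀ e^(−k_1 t_c) = 37.6 × 0.7990 = 30.04 mg/L, and at the critical point k_a D_c = k_1 L, so D_c = (0.188/1.98) × 30.04 = 2.853 mg/L.

t_c ≈ 1.19 d; D_c ≈ 2.85 mg/L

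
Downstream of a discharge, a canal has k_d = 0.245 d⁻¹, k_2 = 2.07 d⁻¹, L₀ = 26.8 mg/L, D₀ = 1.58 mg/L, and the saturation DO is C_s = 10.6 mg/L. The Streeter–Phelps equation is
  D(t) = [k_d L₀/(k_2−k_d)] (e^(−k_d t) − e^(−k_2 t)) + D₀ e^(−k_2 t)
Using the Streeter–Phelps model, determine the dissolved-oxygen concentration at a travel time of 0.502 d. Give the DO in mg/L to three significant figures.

DO ≈ 8.13 mg/L

k_d L₀/(k_2−k_d) = 0.245×26.8/(2.07−0.245) = 6.566/1.825 = 3.598 mg/L.
e^(−k_d t) = e^(−0.245×0.5020) = 0.8843; e^(−k_2 t) = e^(−2.07×0.5020) = 0.3538.
D = 3.598 × (0.8843 − 0.3538) + 1.58 × 0.3538 = 1.909 + 0.5589 = 2.468 mg/L.
DO = C_s − D = 10.6 − 2.468 = 8.132 mg/L.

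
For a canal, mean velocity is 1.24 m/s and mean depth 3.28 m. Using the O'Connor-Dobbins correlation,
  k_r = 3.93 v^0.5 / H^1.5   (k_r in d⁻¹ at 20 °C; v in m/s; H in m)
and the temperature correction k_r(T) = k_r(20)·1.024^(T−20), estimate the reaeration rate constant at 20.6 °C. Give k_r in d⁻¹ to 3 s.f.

k_r ≈ 0.747 d⁻¹

k_r(20) = 3.93 × 1.24^0.5 / 3.28^1.5 = 3.93 × 1.114 / 5.940 = 0.7367 d⁻¹.
k_r(20.6) = 0.7367 × 1.024^(20.6−20) = 0.7367 × 1.014 = 0.7473 d⁻¹.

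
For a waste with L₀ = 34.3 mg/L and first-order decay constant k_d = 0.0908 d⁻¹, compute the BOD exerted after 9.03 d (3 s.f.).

y ≈ 19.2 mg/L

y_t = L₀(1 − e^(−k_d t)) = 34.3 × (1 − e^(−0.0908×9.03))
= 34.3 × (1 − 0.4405) = 34.3 × 0.5595 = 19.19 mg/L.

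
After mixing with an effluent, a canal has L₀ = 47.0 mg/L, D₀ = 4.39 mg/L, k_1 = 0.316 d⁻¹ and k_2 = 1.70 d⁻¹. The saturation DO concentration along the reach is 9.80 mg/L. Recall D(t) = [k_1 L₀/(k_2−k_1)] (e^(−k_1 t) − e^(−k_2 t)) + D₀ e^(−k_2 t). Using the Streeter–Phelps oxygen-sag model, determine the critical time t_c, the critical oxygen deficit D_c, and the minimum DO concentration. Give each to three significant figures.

With k_2/k_1 = 5.380 and 1 − D₀(k_2−k_1)/(k_1 L₀) = 0.5909,
t_c = ln(5.380 × 0.5909) / (1.70 − 0.316) = ln(3.179) / 1.384 = 1.157/1.384 = 0.8357 d.
L(t_c) = L₀ e^(−k_1 t_c) = 47.0 × 0.7679 = 36.09 mg/L, and at the critical point k_2 D_c = k_1 L, so D_c = (0.316/1.70) × 36.09 = 6.709 mg/L.
Minimum DO = C_s − D_c = 9.80 − 6.709 = 3.091 mg/L.

t_c ≈ 0.836 d; D_c ≈ 6.71 mg/L; min DO ≈ 3.09 mg/L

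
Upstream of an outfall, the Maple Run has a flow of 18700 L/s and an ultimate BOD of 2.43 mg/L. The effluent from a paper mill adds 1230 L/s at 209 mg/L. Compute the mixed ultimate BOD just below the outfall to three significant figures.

Flow-weighted mixing: C = (Q_r C_r + Q_w C_w)/(Q_r + Q_w)
= (18700×2.43 + 1230×209)/(18700 + 1230) = 302500/19930 = 15.18 mg/L.

15.2 mg/L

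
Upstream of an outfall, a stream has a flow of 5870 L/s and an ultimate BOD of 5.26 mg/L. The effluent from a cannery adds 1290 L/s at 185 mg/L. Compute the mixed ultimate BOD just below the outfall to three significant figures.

Flow-weighted mixing: C = (Q_r C_r + Q_w C_w)/(Q_r + Q_w)
= (5870×5.26 + 1290×185)/(5870 + 1290) = 269500/7160 = 37.64 mg/L.

37.6 mg/L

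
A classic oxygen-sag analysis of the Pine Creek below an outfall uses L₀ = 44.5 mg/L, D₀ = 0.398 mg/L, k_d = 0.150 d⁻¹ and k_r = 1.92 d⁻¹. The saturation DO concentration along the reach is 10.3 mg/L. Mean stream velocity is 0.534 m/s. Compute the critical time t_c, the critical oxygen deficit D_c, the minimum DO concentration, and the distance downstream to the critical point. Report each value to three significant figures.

t_c ≈ 1.38 d; D_c ≈ 2.83 mg/L; min DO ≈ 7.47 mg/L; x_c ≈ 63.5 km

At the critical point dD/dt = 0, so k_d L₀ e^(−k_d t) = k_r D. Substituting D(t) from the Streeter–Phelps equation and solving for t gives
t_c = ln[(k_r/k_d)(1 − D₀(k_r−k_d)/(k_d L₀))] / (k_r−k_d).
Here k_r−k_d = 1.770 d⁻¹ and 1 − D₀(k_r−k_d)/(k_d L₀) = 1 − 0.398×1.770/(0.150×44.5) = 0.8945, so
t_c = ln(12.80 × 0.8945) / 1.770 = 2.438 / 1.770 = 1.377 d.
L(t_c) = L₀ e^(−k_d t_c) = 44.5 × 0.8133 = 36.19 mg/L, and at the critical point k_r D_c = k_d L, so D_c = (0.150/1.92) × 36.19 = 2.828 mg/L.
Minimum DO = C_s − D_c = 10.3 − 2.828 = 7.472 mg/L.
x_c = v t_c = 0.534 m/s × 1.377 d × 86400 s/d = 63550 m ≈ 63.5 km.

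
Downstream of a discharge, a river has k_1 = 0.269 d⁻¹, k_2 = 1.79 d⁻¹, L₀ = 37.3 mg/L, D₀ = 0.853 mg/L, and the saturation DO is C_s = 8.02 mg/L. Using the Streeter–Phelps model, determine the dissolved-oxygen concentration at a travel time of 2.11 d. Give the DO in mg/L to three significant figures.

k_1 L₀/(k_2−k_1) = 0.269×37.3/(1.79−0.269) = 10.03/1.521 = 6.597 mg/L.
e^(−k_1 t) = e^(−0.269×2.110) = 0.5669; e^(−k_2 t) = e^(−1.79×2.110) = 0.02289.
D = 6.597 × (0.5669 − 0.02289) + 0.853 × 0.02289 = 3.589 + 0.01953 = 3.608 mg/L.
DO = C_s − D = 8.02 − 3.608 = 4.412 mg/L.

DO ≈ 4.41 mg/L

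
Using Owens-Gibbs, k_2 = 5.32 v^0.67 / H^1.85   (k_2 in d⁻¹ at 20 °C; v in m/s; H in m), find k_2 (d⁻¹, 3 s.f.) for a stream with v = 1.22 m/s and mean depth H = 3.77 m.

k_2 ≈ 0.522 d⁻¹

k_2 = 5.32 × 1.22^0.67 / 3.77^1.85 = 5.32 × 1.143 / 11.65 = 0.5218 d⁻¹.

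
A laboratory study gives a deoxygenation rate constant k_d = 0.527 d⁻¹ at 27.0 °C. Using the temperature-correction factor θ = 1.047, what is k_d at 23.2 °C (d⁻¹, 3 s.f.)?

k_d(T₂) = k_d(T₁) · θ^(T₂−T₁) = 0.527 × 1.047^(23.2−27.0)
= 0.527 × 1.047^-3.80 = 0.527 × 0.8399 = 0.4426 d⁻¹.

k_d ≈ 0.443 d⁻¹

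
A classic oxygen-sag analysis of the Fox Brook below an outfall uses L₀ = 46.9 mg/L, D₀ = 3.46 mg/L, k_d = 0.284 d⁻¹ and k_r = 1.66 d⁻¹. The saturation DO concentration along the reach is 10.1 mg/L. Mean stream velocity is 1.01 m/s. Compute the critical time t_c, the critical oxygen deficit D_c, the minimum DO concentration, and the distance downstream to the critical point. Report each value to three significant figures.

t_c ≈ 0.962 d; D_c ≈ 6.11 mg/L; min DO ≈ 3.99 mg/L; x_c ≈ 83.9 km

At the critical point dD/dt = 0, so k_d L₀ e^(−k_d t) = k_r D. Substituting D(t) from the Streeter–Phelps equation and solving for t gives
t_c = ln[(k_r/k_d)(1 − D₀(k_r−k_d)/(k_d L₀))] / (k_r−k_d).
Here k_r−k_d = 1.376 d⁻¹ and 1 − D₀(k_r−k_d)/(k_d L₀) = 1 − 3.46×1.376/(0.284×46.9) = 0.6426, so
t_c = ln(5.845 × 0.6426) / 1.376 = 1.323 / 1.376 = 0.9617 d.
L(t_c) = L₀ e^(−k_d t_c) = 46.9 × 0.7610 = 35.69 mg/L, and at the critical point k_r D_c = k_d L, so D_c = (0.284/1.66) × 35.69 = 6.106 mg/L.
Minimum DO = C_s − D_c = 10.1 − 6.106 = 3.994 mg/L.
x_c = v t_c = 1.01 m/s × 0.9617 d × 86400 s/d = 83920 m ≈ 83.9 km.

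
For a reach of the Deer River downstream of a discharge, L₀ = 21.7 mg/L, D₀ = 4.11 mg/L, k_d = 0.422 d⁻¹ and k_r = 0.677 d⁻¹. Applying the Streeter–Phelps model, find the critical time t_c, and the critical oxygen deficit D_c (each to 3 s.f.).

With k_r/k_d = 1.604 and 1 − D₀(k_r−k_d)/(k_d L₀) = 0.8856,
t_c = ln(1.604 × 0.8856) / (0.677 − 0.422) = ln(1.421) / 0.2550 = 0.3511/0.2550 = 1.377 d.
L(t_c) = L₀ e^(−k_d t_c) = 21.7 × 0.5593 = 12.14 mg/L, and at the critical point k_r D_c = k_d L, so D_c = (0.422/0.677) × 12.14 = 7.565 mg/L.

t_c ≈ 1.38 d; D_c ≈ 7.57 mg/L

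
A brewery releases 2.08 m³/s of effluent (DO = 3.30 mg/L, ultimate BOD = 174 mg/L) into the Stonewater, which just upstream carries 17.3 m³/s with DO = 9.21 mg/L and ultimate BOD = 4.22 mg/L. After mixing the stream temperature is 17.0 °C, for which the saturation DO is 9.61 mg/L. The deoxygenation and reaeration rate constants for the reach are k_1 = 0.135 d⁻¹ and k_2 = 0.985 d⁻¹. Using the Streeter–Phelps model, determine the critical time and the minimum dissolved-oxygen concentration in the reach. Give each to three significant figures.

t_c ≈ 1.93 d; minimum DO ≈ 7.24 mg/L

Mixed DO = (17.3×9.21 + 2.08×3.30)/(17.3+2.08) = 166.2/19.38 = 8.576 mg/L.
Mixed L₀ = (17.3×4.22 + 2.08×174)/(19.38) = 434.9/19.38 = 22.44 mg/L.
Initial deficit D₀ = C_s − DO₀ = 9.61 − 8.576 = 1.034 mg/L.
t_c = (1/0.8500) ln[(0.985/0.135)(1 − 1.034×0.8500/(0.135×22.44))] = 1.176 × ln(5.179) = 1.935 d.
D_c = (0.135/0.985) × 22.44 × e^(−0.135×1.935) = 0.1371 × 22.44 × 0.7701 = 2.369 mg/L.
Minimum DO = 9.61 − 2.369 = 7.241 mg/L.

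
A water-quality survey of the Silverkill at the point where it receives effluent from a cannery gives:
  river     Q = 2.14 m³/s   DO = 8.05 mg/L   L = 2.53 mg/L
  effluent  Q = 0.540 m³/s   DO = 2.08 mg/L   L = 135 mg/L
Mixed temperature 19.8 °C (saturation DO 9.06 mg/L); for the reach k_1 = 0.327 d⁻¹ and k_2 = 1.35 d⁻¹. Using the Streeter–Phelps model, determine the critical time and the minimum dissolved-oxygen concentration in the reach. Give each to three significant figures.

Mixed DO = (2.14×8.05 + 0.540×2.08)/(2.14+0.540) = 18.35/2.680 = 6.847 mg/L.
Mixed L₀ = (2.14×2.53 + 0.540×135)/(2.680) = 78.31/2.680 = 29.22 mg/L.
Initial deficit D₀ = C_s − DO₀ = 9.06 − 6.847 = 2.213 mg/L.
t_c = (1/1.023) ln[(1.35/0.327)(1 − 2.213×1.023/(0.327×29.22))] = 0.9775 × ln(3.150) = 1.122 d.
D_c = (0.327/1.35) × 29.22 × e^(−0.327×1.122) = 0.2422 × 29.22 × 0.6929 = 4.905 mg/L.
Minimum DO = 9.06 − 4.905 = 4.155 mg/L.

t_c ≈ 1.12 d; minimum DO ≈ 4.16 mg/L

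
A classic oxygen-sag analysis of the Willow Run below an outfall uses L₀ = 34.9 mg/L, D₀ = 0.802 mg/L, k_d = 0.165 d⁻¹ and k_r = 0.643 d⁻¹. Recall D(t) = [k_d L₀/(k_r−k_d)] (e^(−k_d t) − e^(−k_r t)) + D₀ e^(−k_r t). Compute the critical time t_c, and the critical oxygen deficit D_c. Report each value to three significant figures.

t_c ≈ 2.70 d; D_c ≈ 5.73 mg/L

With k_r/k_d = 3.897 and 1 − D₀(k_r−k_d)/(k_d L₀) = 0.9334,
t_c = ln(3.897 × 0.9334) / (0.643 − 0.165) = ln(3.638) / 0.4780 = 1.291/0.4780 = 2.701 d.
D_c = (k_d/k_r) L₀ e^(−k_d t_c) = (0.165/0.643) × 34.9 × e^(−0.165×2.701) = 0.2566 × 34.9 × 0.6403 = 5.735 mg/L.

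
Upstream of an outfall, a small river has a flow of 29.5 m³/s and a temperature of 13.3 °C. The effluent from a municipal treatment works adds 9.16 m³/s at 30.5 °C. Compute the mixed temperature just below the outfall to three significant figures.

Flow-weighted mixing: C = (Q_r C_r + Q_w C_w)/(Q_r + Q_w)
= (29.5×13.3 + 9.16×30.5)/(29.5 + 9.16) = 671.7/38.66 = 17.38 °C.

17.4 °C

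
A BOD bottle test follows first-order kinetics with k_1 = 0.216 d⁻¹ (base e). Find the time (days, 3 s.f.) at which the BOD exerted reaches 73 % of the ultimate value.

t ≈ 6.06 d

y/L₀ = 1 − e^(−k_1 t) = 0.73 ⇒ e^(−k_1 t) = 0.270
t = −ln(0.270) / 0.216 = 1.309 / 0.216 = 6.062 d.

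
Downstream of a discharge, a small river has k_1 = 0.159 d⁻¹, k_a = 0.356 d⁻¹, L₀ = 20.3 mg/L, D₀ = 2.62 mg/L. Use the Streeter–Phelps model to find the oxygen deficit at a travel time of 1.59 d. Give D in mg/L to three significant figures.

k_1 L₀/(k_a−k_1) = 0.159×20.3/(0.356−0.159) = 3.228/0.1970 = 16.38 mg/L.
e^(−k_1 t) = e^(−0.159×1.590) = 0.7766; e^(−k_a t) = e^(−0.356×1.590) = 0.5678.
D = 16.38 × (0.7766 − 0.5678) + 2.62 × 0.5678 = 3.422 + 1.488 = 4.909 mg/L.

D ≈ 4.91 mg/L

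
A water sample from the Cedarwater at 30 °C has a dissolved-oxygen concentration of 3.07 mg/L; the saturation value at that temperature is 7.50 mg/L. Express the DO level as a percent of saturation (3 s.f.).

40.9 % saturation

% saturation = C/C_s × 100 = 3.07/7.50 × 100 = 40.9 %.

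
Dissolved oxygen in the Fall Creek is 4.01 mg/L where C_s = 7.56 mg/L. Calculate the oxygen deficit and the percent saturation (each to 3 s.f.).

D = C_s − C = 7.56 − 4.01 = 3.55 mg/L.
% saturation = 4.01/7.56 × 100 = 53.0 %.

D ≈ 3.55 mg/L; 53.0 % saturation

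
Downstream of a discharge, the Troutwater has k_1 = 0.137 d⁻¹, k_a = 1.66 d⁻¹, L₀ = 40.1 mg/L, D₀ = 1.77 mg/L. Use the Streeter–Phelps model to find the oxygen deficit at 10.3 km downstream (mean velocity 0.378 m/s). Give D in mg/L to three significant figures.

Travel time t = x/v = 10.3 km / (0.378 m/s) = 10300 m / 0.378 m/s = 27250 s = 0.3154 d.
k_1 L₀/(k_a−k_1) = 0.137×40.1/(1.66−0.137) = 5.494/1.523 = 3.607 mg/L.
e^(−k_1 t) = e^(−0.137×0.3154) = 0.9577; e^(−k_a t) = e^(−1.66×0.3154) = 0.5924.
D = 3.607 × (0.9577 − 0.5924) + 1.77 × 0.5924 = 1.318 + 1.049 = 2.366 mg/L.

D ≈ 2.37 mg/L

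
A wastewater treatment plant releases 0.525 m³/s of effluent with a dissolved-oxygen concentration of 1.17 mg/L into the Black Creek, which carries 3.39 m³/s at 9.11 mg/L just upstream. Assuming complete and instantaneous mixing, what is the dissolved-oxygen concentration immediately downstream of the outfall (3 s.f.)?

Flow-weighted mixing: C = (Q_r C_r + Q_w C_w)/(Q_r + Q_w)
= (3.39×9.11 + 0.525×1.17)/(3.39 + 0.525) = 31.50/3.915 = 8.045 mg/L.

8.05 mg/L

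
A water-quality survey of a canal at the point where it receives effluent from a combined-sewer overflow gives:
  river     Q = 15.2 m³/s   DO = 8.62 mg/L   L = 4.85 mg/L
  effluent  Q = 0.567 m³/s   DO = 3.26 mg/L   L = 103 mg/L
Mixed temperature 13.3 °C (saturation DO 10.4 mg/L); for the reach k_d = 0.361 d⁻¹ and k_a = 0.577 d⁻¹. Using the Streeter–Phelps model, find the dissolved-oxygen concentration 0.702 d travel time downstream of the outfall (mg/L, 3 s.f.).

DO ≈ 7.55 mg/L

Mixed DO = (15.2×8.62 + 0.567×3.26)/(15.2+0.567) = 132.9/15.77 = 8.427 mg/L.
Mixed L₀ = (15.2×4.85 + 0.567×103)/(15.77) = 132.1/15.77 = 8.380 mg/L.
Initial deficit D₀ = C_s − DO₀ = 10.4 − 8.427 = 1.973 mg/L.
D(0.702) = [0.361×8.380/(0.577−0.361)](e^(−0.361×0.702) − e^(−0.577×0.702)) + 1.973 e^(−0.577×0.702)
= 14.00 × (0.7761 − 0.6669) + 1.973 × 0.6669 = 2.845 mg/L.
DO = 10.4 − 2.845 = 7.555 mg/L.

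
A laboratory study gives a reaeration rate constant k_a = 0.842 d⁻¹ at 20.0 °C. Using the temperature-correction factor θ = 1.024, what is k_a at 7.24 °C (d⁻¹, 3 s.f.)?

k_a(T₂) = k_a(T₁) · θ^(T₂−T₁) = 0.842 × 1.024^(7.24−20.0)
= 0.842 × 1.024^-12.8 = 0.842 × 0.7389 = 0.6221 d⁻¹.

k_a ≈ 0.622 d⁻¹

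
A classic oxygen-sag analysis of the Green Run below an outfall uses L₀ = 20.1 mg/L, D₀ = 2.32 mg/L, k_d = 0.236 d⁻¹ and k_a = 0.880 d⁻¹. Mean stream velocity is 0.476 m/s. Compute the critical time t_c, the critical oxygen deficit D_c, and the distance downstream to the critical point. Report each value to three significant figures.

t_c = [1/(k_a−k_d)] ln[(k_a/k_d)(1 − D₀(k_a−k_d)/(k_d L₀))]
= [1/(0.880−0.236)] ln[(0.880/0.236)(1 − 2.32×0.6440/(0.236×20.1))]
= (1/0.6440) ln[3.729 × 0.6850] = 1.553 × ln(2.554) = 1.553 × 0.9378 = 1.456 d.
D_c = (k_d/k_a) L₀ e^(−k_d t_c) = (0.236/0.880) × 20.1 × e^(−0.236×1.456) = 0.2682 × 20.1 × 0.7092 = 3.823 mg/L.
x_c = v t_c = 0.476 m/s × 1.456 d × 86400 s/d = 59890 m ≈ 59.9 km.

t_c ≈ 1.46 d; D_c ≈ 3.82 mg/L; x_c ≈ 59.9 km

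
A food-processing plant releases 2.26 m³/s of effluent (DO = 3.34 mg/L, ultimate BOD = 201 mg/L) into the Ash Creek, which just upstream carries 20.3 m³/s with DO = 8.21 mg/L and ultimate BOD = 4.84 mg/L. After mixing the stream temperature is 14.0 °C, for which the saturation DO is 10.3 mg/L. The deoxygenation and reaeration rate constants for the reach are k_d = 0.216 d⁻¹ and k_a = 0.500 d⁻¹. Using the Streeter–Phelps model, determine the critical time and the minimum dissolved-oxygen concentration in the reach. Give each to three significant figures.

Mixed DO = (20.3×8.21 + 2.26×3.34)/(20.3+2.26) = 174.2/22.56 = 7.722 mg/L.
Mixed L₀ = (20.3×4.84 + 2.26×201)/(22.56) = 552.5/22.56 = 24.49 mg/L.
Initial deficit D₀ = C_s − DO₀ = 10.3 − 7.722 = 2.578 mg/L.
t_c = (1/0.2840) ln[(0.500/0.216)(1 − 2.578×0.2840/(0.216×24.49))] = 3.521 × ln(1.994) = 2.431 d.
D_c = (0.216/0.500) × 24.49 × e^(−0.216×2.431) = 0.4320 × 24.49 × 0.5915 = 6.258 mg/L.
Minimum DO = 10.3 − 6.258 = 4.042 mg/L.

t_c ≈ 2.43 d; minimum DO ≈ 4.04 mg/L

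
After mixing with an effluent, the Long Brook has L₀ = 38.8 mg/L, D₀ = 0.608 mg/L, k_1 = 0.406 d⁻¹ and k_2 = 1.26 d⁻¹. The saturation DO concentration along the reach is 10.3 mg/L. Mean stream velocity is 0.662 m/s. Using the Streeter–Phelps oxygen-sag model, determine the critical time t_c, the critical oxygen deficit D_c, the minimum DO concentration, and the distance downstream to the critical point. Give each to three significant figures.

t_c = [1/(k_2−k_1)] ln[(k_2/k_1)(1 − D₀(k_2−k_1)/(k_1 L₀))]
= [1/(1.26−0.406)] ln[(1.26/0.406)(1 − 0.608×0.8540/(0.406×38.8))]
= (1/0.8540) ln[3.103 × 0.9670] = 1.171 × ln(3.001) = 1.171 × 1.099 = 1.287 d.
L(t_c) = L₀ e^(−k_1 t_c) = 38.8 × 0.5931 = 23.01 mg/L, and at the critical point k_2 D_c = k_1 L, so D_c = (0.406/1.26) × 23.01 = 7.414 mg/L.
Minimum DO = C_s − D_c = 10.3 − 7.414 = 2.886 mg/L.
x_c = v t_c = 0.662 m/s × 1.287 d × 86400 s/d = 73610 m ≈ 73.6 km.

t_c ≈ 1.29 d; D_c ≈ 7.41 mg/L; min DO ≈ 2.89 mg/L; x_c ≈ 73.6 km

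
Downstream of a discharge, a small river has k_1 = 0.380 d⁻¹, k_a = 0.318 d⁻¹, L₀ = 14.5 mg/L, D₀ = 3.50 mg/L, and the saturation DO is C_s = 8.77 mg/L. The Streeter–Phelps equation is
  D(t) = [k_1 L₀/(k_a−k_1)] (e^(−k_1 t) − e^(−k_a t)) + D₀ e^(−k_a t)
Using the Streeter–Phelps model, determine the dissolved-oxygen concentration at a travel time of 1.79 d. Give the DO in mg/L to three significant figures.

DO ≈ 1.51 mg/L

k_1 L₀/(k_a−k_1) = 0.380×14.5/(0.318−0.380) = 5.510/-0.06200 = -88.87 mg/L.
e^(−k_1 t) = e^(−0.380×1.790) = 0.5065; e^(−k_a t) = e^(−0.318×1.790) = 0.5660.
D = -88.87 × (0.5065 − 0.5660) + 3.50 × 0.5660 = 5.283 + 1.981 = 7.264 mg/L.
DO = C_s − D = 8.77 − 7.264 = 1.506 mg/L.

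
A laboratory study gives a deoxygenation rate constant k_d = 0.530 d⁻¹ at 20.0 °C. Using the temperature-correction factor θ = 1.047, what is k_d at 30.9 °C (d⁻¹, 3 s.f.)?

k_d(T₂) = k_d(T₁) · θ^(T₂−T₁) = 0.530 × 1.047^(30.9−20.0)
= 0.530 × 1.047^10.9 = 0.530 × 1.650 = 0.8744 d⁻¹.

k_d ≈ 0.874 d⁻¹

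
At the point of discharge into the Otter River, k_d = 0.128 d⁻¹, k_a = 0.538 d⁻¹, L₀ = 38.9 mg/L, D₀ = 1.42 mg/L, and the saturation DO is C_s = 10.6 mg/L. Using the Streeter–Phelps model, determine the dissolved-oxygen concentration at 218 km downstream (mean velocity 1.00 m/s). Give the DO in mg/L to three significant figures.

DO ≈ 4.57 mg/L

Travel time t = x/v = 218 km / (1.00 m/s) = 218000 m / 1.00 m/s = 218000 s = 2.523 d.
k_d L₀/(k_a−k_d) = 0.128×38.9/(0.538−0.128) = 4.979/0.4100 = 12.14 mg/L.
e^(−k_d t) = e^(−0.128×2.523) = 0.7240; e^(−k_a t) = e^(−0.538×2.523) = 0.2573.
D = 12.14 × (0.7240 − 0.2573) + 1.42 × 0.2573 = 5.668 + 0.3654 = 6.033 mg/L.
DO = C_s − D = 10.6 − 6.033 = 4.567 mg/L.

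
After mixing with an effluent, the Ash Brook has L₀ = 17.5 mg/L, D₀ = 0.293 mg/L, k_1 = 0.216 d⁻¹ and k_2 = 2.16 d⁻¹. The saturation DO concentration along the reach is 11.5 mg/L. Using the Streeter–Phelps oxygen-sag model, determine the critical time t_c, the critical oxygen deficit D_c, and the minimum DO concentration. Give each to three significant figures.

With k_2/k_1 = 10.00 and 1 − D₀(k_2−k_1)/(k_1 L₀) = 0.8493,
t_c = ln(10.00 × 0.8493) / (2.16 − 0.216) = ln(8.493) / 1.944 = 2.139/1.944 = 1.100 d.
L(t_c) = L₀ e^(−k_1 t_c) = 17.5 × 0.7884 = 13.80 mg/L, and at the critical point k_2 D_c = k_1 L, so D_c = (0.216/2.16) × 13.80 = 1.380 mg/L.
Minimum DO = C_s − D_c = 11.5 − 1.380 = 10.12 mg/L.

t_c ≈ 1.10 d; D_c ≈ 1.38 mg/L; min DO ≈ 10.1 mg/L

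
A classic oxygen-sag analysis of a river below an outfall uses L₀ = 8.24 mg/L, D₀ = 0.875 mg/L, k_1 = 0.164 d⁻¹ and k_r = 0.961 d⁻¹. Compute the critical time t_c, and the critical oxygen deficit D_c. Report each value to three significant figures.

t_c ≈ 1.31 d; D_c ≈ 1.13 mg/L

t_c = [1/(k_r−k_1)] ln[(k_r/k_1)(1 − D₀(k_r−k_1)/(k_1 L₀))]
= [1/(0.961−0.164)] ln[(0.961/0.164)(1 − 0.875×0.7970/(0.164×8.24))]
= (1/0.7970) ln[5.860 × 0.4839] = 1.255 × ln(2.836) = 1.255 × 1.042 = 1.308 d.
D_c = (k_1/k_r) L₀ e^(−k_1 t_c) = (0.164/0.961) × 8.24 × e^(−0.164×1.308) = 0.1707 × 8.24 × 0.8070 = 1.135 mg/L.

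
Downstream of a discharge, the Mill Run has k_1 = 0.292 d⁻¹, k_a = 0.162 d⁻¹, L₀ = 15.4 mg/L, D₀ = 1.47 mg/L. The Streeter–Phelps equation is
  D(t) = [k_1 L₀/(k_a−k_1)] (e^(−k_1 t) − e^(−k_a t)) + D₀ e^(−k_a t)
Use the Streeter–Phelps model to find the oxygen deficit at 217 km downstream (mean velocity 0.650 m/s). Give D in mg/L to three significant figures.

D ≈ 8.09 mg/L

Travel time t = x/v = 217 km / (0.650 m/s) = 217000 m / 0.650 m/s = 333800 s = 3.864 d.
k_1 L₀/(k_a−k_1) = 0.292×15.4/(0.162−0.292) = 4.497/-0.1300 = -34.59 mg/L.
e^(−k_1 t) = e^(−0.292×3.864) = 0.3236; e^(−k_a t) = e^(−0.162×3.864) = 0.5347.
D = -34.59 × (0.3236 − 0.5347) + 1.47 × 0.5347 = 7.304 + 0.7861 = 8.090 mg/L.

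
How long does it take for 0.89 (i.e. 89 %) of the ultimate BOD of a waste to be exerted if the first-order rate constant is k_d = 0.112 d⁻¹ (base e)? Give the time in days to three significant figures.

y/L₀ = 1 − e^(−k_d t) = 0.89 ⇒ e^(−k_d t) = 0.110
t = −ln(0.110) / 0.112 = 2.207 / 0.112 = 19.71 d.

t ≈ 19.7 d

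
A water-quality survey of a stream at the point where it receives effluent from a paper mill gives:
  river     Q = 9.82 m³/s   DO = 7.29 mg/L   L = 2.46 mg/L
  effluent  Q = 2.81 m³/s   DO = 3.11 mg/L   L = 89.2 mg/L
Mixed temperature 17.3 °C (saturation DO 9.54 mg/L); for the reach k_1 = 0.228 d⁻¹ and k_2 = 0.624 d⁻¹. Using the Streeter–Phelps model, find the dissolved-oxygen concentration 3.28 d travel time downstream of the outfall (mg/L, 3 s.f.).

Mixed DO = (9.82×7.29 + 2.81×3.11)/(9.82+2.81) = 80.33/12.63 = 6.360 mg/L.
Mixed L₀ = (9.82×2.46 + 2.81×89.2)/(12.63) = 274.8/12.63 = 21.76 mg/L.
Initial deficit D₀ = C_s − DO₀ = 9.54 − 6.360 = 3.180 mg/L.
D(3.28) = [0.228×21.76/(0.624−0.228)](e^(−0.228×3.28) − e^(−0.624×3.28)) + 3.180 e^(−0.624×3.28)
= 12.53 × (0.4734 − 0.1292) + 3.180 × 0.1292 = 4.723 mg/L.
DO = 9.54 − 4.723 = 4.817 mg/L.

DO ≈ 4.82 mg/L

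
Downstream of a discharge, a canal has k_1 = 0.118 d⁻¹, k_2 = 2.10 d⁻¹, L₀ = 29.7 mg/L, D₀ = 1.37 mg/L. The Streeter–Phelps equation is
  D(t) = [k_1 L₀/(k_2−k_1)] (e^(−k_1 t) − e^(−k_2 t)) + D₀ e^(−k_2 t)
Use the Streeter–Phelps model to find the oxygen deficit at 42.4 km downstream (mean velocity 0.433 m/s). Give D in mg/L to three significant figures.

D ≈ 1.51 mg/L

Travel time t = x/v = 42.4 km / (0.433 m/s) = 42400 m / 0.433 m/s = 97920 s = 1.133 d.
k_1 L₀/(k_2−k_1) = 0.118×29.7/(2.10−0.118) = 3.505/1.982 = 1.768 mg/L.
e^(−k_1 t) = e^(−0.118×1.133) = 0.8748; e^(−k_2 t) = e^(−2.10×1.133) = 0.09255.
D = 1.768 × (0.8748 − 0.09255) + 1.37 × 0.09255 = 1.383 + 0.1268 = 1.510 mg/L.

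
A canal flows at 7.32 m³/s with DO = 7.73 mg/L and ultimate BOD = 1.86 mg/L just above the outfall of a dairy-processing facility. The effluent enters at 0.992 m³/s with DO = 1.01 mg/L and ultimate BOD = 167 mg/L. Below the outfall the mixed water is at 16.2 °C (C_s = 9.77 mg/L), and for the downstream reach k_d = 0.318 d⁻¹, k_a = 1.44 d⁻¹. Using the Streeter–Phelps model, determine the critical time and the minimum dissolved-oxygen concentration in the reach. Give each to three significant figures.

Mixed DO = (7.32×7.73 + 0.992×1.01)/(7.32+0.992) = 57.59/8.312 = 6.928 mg/L.
Mixed L₀ = (7.32×1.86 + 0.992×167)/(8.312) = 179.3/8.312 = 21.57 mg/L.
Initial deficit D₀ = C_s − DO₀ = 9.77 − 6.928 = 2.842 mg/L.
t_c = (1/1.122) ln[(1.44/0.318)(1 − 2.842×1.122/(0.318×21.57))] = 0.8913 × ln(2.423) = 0.7888 d.
D_c = (0.318/1.44) × 21.57 × e^(−0.318×0.7888) = 0.2208 × 21.57 × 0.7781 = 3.706 mg/L.
Minimum DO = 9.77 − 3.706 = 6.064 mg/L.

t_c ≈ 0.789 d; minimum DO ≈ 6.06 mg/L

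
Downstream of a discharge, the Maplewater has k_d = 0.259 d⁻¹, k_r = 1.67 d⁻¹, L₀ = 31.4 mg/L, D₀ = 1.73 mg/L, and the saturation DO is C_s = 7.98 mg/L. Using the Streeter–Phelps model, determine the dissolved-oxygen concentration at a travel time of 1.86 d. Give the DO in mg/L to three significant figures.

DO ≈ 4.60 mg/L

k_d L₀/(k_r−k_d) = 0.259×31.4/(1.67−0.259) = 8.133/1.411 = 5.764 mg/L.
e^(−k_d t) = e^(−0.259×1.860) = 0.6177; e^(−k_r t) = e^(−1.67×1.860) = 0.04477.
D = 5.764 × (0.6177 − 0.04477) + 1.73 × 0.04477 = 3.302 + 0.07745 = 3.380 mg/L.
DO = C_s − D = 7.98 − 3.380 = 4.600 mg/L.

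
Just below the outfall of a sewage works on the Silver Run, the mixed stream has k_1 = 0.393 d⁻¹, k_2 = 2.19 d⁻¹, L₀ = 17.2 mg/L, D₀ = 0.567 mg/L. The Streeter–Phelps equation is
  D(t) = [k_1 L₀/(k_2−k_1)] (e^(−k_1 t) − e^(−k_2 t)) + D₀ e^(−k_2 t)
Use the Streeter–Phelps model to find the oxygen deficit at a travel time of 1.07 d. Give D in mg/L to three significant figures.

k_1 L₀/(k_2−k_1) = 0.393×17.2/(2.19−0.393) = 6.760/1.797 = 3.762 mg/L.
e^(−k_1 t) = e^(−0.393×1.070) = 0.6567; e^(−k_2 t) = e^(−2.19×1.070) = 0.09601.
D = 3.762 × (0.6567 − 0.09601) + 0.567 × 0.09601 = 2.109 + 0.05444 = 2.164 mg/L.

D ≈ 2.16 mg/L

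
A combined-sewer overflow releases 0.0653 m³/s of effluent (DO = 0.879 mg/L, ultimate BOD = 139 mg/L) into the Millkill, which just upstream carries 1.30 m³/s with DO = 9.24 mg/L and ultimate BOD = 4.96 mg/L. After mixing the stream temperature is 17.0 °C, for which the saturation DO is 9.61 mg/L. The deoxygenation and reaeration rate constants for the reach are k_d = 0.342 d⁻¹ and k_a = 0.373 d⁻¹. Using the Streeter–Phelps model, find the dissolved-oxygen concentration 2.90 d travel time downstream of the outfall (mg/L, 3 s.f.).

Mixed DO = (1.30×9.24 + 0.0653×0.879)/(1.30+0.0653) = 12.07/1.365 = 8.840 mg/L.
Mixed L₀ = (1.30×4.96 + 0.0653×139)/(1.365) = 15.52/1.365 = 11.37 mg/L.
Initial deficit D₀ = C_s − DO₀ = 9.61 − 8.840 = 0.7699 mg/L.
D(2.90) = [0.342×11.37/(0.373−0.342)](e^(−0.342×2.90) − e^(−0.373×2.90)) + 0.7699 e^(−0.373×2.90)
= 125.4 × (0.3709 − 0.3390) + 0.7699 × 0.3390 = 4.261 mg/L.
DO = 9.61 − 4.261 = 5.349 mg/L.

DO ≈ 5.35 mg/L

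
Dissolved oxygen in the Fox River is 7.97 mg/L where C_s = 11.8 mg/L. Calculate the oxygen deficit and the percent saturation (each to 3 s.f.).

D ≈ 3.83 mg/L; 67.5 % saturation

D = C_s − C = 11.8 − 7.97 = 3.83 mg/L.
% saturation = 7.97/11.8 × 100 = 67.5 %.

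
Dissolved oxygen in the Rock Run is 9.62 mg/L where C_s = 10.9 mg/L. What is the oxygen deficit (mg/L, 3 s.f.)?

D ≈ 1.28 mg/L

D = C_s − C = 10.9 − 9.62 = 1.28 mg/L.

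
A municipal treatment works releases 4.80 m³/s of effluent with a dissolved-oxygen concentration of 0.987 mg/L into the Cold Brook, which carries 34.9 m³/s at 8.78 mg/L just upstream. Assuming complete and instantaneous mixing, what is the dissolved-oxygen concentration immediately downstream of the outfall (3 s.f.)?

Flow-weighted mixing: C = (Q_r C_r + Q_w C_w)/(Q_r + Q_w)
= (34.9×8.78 + 4.80×0.987)/(34.9 + 4.80) = 311.2/39.70 = 7.838 mg/L.

7.84 mg/L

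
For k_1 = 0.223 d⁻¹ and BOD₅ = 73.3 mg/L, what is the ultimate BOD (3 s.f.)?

L₀ ≈ 109 mg/L

BOD₅ = L₀(1 − e^(−5k_1)) ⇒ L₀ = BOD₅ / (1 − e^(−5×0.223))
= 73.3 / (1 − 0.3279) = 73.3 / 0.6721 = 109.1 mg/L.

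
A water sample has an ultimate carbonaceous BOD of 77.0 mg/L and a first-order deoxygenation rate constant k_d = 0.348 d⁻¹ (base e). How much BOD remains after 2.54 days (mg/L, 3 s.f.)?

L ≈ 31.8 mg/L

L_t = L₀ e^(−k_d t) = 77.0 × e^(−0.348×2.54) = 77.0 × 0.4132 = 31.81 mg/L.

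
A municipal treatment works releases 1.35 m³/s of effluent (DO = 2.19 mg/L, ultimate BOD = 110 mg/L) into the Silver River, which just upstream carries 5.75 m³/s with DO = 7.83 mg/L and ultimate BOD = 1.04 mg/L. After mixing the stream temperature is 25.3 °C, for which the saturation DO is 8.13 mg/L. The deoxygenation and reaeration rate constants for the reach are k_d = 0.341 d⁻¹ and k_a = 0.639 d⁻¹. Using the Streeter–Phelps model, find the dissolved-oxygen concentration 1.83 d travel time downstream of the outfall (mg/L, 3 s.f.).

Mixed DO = (5.75×7.83 + 1.35×2.19)/(5.75+1.35) = 47.98/7.100 = 6.758 mg/L.
Mixed L₀ = (5.75×1.04 + 1.35×110)/(7.100) = 154.5/7.100 = 21.76 mg/L.
Initial deficit D₀ = C_s − DO₀ = 8.13 − 6.758 = 1.372 mg/L.
D(1.83) = [0.341×21.76/(0.639−0.341)](e^(−0.341×1.83) − e^(−0.639×1.83)) + 1.372 e^(−0.639×1.83)
= 24.90 × (0.5358 − 0.3106) + 1.372 × 0.3106 = 6.034 mg/L.
DO = 8.13 − 6.034 = 2.096 mg/L.

DO ≈ 2.10 mg/L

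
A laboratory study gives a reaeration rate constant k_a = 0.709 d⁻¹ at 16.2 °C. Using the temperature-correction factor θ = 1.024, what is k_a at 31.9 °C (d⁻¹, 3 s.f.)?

k_a ≈ 1.03 d⁻¹

k_a(T₂) = k_a(T₁) · θ^(T₂−T₁) = 0.709 × 1.024^(31.9−16.2)
= 0.709 × 1.024^15.7 = 0.709 × 1.451 = 1.029 d⁻¹.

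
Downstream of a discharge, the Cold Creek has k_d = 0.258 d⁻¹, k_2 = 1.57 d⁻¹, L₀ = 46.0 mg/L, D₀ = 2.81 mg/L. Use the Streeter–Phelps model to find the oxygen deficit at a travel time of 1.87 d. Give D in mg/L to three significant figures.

D ≈ 5.25 mg/L

k_d L₀/(k_2−k_d) = 0.258×46.0/(1.57−0.258) = 11.87/1.312 = 9.046 mg/L.
e^(−k_d t) = e^(−0.258×1.870) = 0.6173; e^(−k_2 t) = e^(−1.57×1.870) = 0.05308.
D = 9.046 × (0.6173 − 0.05308) + 2.81 × 0.05308 = 5.103 + 0.1492 = 5.253 mg/L.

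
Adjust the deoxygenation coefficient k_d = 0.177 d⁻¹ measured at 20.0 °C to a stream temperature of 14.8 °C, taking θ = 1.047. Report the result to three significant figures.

k_d ≈ 0.139 d⁻¹

k_d(T₂) = k_d(T₁) · θ^(T₂−T₁) = 0.177 × 1.047^(14.8−20.0)
= 0.177 × 1.047^-5.20 = 0.177 × 0.7875 = 0.1394 d⁻¹.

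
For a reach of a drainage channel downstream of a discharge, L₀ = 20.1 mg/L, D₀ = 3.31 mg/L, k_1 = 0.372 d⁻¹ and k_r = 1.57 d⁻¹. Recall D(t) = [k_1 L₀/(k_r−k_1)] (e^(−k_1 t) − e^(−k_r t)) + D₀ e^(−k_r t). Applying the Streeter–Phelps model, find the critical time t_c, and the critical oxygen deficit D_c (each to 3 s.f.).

t_c ≈ 0.571 d; D_c ≈ 3.85 mg/L

With k_r/k_1 = 4.220 and 1 − D₀(k_r−k_1)/(k_1 L₀) = 0.4697,
t_c = ln(4.220 × 0.4697) / (1.57 − 0.372) = ln(1.982) / 1.198 = 0.6842/1.198 = 0.5711 d.
L(t_c) = L₀ e^(−k_1 t_c) = 20.1 × 0.8086 = 16.25 mg/L, and at the critical point k_r D_c = k_1 L, so D_c = (0.372/1.57) × 16.25 = 3.851 mg/L.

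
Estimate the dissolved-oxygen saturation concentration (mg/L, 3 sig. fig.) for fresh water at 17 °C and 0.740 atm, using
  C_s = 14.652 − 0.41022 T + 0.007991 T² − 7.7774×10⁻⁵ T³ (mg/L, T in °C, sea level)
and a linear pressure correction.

C_s ≈ 7.11 mg/L

At sea level: C_s = 14.652 − 0.41022×17 + 0.007991×17² − 7.7774×10⁻⁵×17³ = 9.606 mg/L.
Pressure correction: C_s' = 9.606 × 0.740 = 7.108 mg/L.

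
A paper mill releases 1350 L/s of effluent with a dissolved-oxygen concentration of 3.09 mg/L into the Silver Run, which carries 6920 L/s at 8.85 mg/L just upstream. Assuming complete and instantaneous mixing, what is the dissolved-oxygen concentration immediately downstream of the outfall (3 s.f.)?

Flow-weighted mixing: C = (Q_r C_r + Q_w C_w)/(Q_r + Q_w)
= (6920×8.85 + 1350×3.09)/(6920 + 1350) = 65410/8270 = 7.910 mg/L.

7.91 mg/L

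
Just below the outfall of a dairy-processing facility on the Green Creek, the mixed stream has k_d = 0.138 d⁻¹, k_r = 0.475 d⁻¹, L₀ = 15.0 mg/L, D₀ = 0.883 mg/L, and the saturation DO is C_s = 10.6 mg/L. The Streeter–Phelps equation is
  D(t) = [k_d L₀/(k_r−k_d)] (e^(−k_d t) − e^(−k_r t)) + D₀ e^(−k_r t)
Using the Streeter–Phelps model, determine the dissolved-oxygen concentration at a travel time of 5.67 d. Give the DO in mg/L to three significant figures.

k_d L₀/(k_r−k_d) = 0.138×15.0/(0.475−0.138) = 2.070/0.3370 = 6.142 mg/L.
e^(−k_d t) = e^(−0.138×5.670) = 0.4573; e^(−k_r t) = e^(−0.475×5.670) = 0.06766.
D = 6.142 × (0.4573 − 0.06766) + 0.883 × 0.06766 = 2.393 + 0.05974 = 2.453 mg/L.
DO = C_s − D = 10.6 − 2.453 = 8.147 mg/L.

DO ≈ 8.15 mg/L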